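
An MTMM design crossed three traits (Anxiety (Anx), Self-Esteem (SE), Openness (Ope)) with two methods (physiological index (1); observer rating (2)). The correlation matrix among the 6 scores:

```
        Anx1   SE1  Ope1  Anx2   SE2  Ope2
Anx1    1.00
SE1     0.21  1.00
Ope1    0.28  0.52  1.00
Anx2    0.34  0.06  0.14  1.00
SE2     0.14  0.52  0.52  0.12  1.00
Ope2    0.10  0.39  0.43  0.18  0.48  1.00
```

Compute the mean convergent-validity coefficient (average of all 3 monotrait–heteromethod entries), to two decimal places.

0.43

Convergent values: 0.34, 0.52, 0.43; mean = 1.29/3 = 0.43.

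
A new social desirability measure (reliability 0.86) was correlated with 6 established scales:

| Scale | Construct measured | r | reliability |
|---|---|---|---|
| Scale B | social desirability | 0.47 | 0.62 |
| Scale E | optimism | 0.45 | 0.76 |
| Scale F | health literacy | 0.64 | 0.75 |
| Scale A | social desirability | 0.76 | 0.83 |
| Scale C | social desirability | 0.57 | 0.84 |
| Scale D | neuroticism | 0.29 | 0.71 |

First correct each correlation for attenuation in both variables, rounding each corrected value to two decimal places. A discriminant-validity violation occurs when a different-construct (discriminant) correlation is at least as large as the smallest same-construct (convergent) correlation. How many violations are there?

1

Disattenuated r (r / √(r_scale · r_new)):
  Scale B (conv): 0.47 / √(0.62·0.86) = 0.64
  Scale E (disc): 0.45 / √(0.76·0.86) = 0.56
  Scale F (disc): 0.64 / √(0.75·0.86) = 0.80
  Scale A (conv): 0.76 / √(0.83·0.86) = 0.90
  Scale C (conv): 0.57 / √(0.84·0.86) = 0.67
  Scale D (disc): 0.29 / √(0.71·0.86) = 0.37
Smallest convergent = 0.64. Discriminant values: 0.56, 0.80, 0.37; count ≥ 0.64 → 1.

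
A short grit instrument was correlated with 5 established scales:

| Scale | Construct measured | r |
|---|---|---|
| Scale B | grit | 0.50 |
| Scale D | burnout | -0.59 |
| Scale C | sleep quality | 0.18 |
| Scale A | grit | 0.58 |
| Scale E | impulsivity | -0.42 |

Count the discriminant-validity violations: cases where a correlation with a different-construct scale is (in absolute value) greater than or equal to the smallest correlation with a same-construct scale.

1

Convergent (same construct = grit): Scale B, Scale A.
Smallest convergent = 0.50. Discriminant |r|: 0.59, 0.18, 0.42; count ≥ 0.50 → 1.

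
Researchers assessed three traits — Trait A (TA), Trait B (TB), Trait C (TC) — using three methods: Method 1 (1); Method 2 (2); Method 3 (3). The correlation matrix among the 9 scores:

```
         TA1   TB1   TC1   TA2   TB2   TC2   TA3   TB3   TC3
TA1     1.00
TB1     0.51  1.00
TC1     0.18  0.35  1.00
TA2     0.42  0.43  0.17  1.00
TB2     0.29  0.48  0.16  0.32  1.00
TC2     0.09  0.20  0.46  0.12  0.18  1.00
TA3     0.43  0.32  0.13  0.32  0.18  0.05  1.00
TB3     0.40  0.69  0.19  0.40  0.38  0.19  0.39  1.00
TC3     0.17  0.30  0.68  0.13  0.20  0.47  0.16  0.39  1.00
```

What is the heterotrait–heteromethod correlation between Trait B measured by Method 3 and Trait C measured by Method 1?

Different traits and methods: r(TB3, TC1) = 0.19.

0.19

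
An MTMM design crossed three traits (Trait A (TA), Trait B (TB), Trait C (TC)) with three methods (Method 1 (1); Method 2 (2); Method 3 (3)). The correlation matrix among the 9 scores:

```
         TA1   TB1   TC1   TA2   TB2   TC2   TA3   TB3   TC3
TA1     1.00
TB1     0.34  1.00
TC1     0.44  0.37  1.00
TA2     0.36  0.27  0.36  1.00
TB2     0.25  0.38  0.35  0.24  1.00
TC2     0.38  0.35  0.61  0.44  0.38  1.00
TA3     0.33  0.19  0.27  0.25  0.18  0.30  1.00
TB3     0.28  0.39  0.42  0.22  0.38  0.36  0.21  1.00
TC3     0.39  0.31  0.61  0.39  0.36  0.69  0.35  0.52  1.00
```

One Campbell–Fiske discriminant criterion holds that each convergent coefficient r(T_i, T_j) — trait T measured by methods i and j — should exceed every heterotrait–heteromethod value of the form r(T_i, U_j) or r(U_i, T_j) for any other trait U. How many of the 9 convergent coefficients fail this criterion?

4

Each convergent coefficient versus the relevant comparison correlations:
TA (methods 1·2): 0.36 vs {0.25, 0.27, 0.38, 0.36} → fail.
TA (methods 1·3): 0.33 vs {0.28, 0.19, 0.39, 0.27} → fail.
TA (methods 2·3): 0.25 vs {0.22, 0.18, 0.39, 0.30} → fail.
TB (methods 1·2): 0.38 vs {0.27, 0.25, 0.35, 0.35} → pass.
TB (methods 1·3): 0.39 vs {0.19, 0.28, 0.31, 0.42} → fail.
TB (methods 2·3): 0.38 vs {0.18, 0.22, 0.36, 0.36} → pass.
TC (methods 1·2): 0.61 vs {0.36, 0.38, 0.35, 0.35} → pass.
TC (methods 1·3): 0.61 vs {0.27, 0.39, 0.42, 0.31} → pass.
TC (methods 2·3): 0.69 vs {0.30, 0.39, 0.36, 0.36} → pass.
4 of 9 fail.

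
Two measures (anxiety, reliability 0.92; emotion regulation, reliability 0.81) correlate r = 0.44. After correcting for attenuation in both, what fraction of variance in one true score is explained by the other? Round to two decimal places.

Disattenuated r = 0.44 / √(0.92 × 0.81) = 0.44 / 0.8632 = 0.5097.
Shared true-score variance = 0.5097² = 0.2598 ≈ 0.26.

0.26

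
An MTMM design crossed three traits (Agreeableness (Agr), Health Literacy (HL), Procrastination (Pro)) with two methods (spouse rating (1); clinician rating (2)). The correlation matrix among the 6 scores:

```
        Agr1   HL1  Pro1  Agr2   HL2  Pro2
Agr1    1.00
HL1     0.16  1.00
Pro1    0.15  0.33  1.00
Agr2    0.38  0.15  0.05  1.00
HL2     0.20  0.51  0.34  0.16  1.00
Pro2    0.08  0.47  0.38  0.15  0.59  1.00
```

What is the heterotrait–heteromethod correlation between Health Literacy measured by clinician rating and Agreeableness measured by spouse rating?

0.20

Different traits and methods: r(HL2, Agr1) = 0.20.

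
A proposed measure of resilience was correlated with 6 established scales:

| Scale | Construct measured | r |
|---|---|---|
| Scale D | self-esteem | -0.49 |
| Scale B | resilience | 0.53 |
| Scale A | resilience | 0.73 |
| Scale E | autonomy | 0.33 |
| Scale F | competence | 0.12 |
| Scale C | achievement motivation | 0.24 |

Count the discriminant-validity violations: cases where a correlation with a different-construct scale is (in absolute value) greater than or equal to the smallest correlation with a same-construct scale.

0

Convergent (same construct = resilience): Scale B, Scale A.
Smallest convergent = 0.53. Discriminant |r|: 0.49, 0.33, 0.12, 0.24; count ≥ 0.53 → 0.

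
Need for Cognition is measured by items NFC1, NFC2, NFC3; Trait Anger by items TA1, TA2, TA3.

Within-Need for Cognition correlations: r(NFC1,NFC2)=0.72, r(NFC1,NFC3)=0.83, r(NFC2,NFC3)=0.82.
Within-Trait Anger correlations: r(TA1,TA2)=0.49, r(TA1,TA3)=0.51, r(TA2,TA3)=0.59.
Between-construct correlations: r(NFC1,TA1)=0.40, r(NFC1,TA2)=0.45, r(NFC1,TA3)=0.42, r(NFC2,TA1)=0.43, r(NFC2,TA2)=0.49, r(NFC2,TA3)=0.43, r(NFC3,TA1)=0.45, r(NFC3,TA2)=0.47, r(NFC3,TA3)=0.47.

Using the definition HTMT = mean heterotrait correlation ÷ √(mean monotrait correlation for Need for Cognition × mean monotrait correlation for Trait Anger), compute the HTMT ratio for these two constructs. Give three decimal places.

0.689

Mean between = 4.01/9 = 0.4456.
Mean within-NFC = 2.37/3 = 0.7900; mean within-TA = 1.59/3 = 0.5300.
Geometric mean = √(0.7900 × 0.5300) = 0.6471.
HTMT = 0.4456 / 0.6471 = 0.689.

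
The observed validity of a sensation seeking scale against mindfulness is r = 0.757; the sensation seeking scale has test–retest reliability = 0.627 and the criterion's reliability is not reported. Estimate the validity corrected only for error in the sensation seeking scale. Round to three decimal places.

Single correction: r_c = r_obs / √r_xx = 0.757 / √0.627 = 0.757 / 0.7918 ≈ 0.956.

0.956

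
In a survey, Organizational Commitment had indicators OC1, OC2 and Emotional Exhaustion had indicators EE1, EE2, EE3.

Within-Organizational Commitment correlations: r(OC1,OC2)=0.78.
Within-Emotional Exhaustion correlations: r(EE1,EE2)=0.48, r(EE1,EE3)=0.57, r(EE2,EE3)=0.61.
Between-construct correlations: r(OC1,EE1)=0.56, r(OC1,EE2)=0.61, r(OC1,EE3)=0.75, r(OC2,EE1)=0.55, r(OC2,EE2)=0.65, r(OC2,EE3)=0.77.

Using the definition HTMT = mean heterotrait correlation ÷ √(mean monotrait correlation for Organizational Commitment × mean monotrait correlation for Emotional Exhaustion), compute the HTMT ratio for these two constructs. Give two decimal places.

0.99

Between-construct mean = 3.89/6 = 0.6483.
Mean within-OC = 0.78/1 = 0.7800; mean within-EE = 1.66/3 = 0.5533.
Geometric mean = √(0.7800 × 0.5533) = 0.6569.
HTMT = 0.6483 / 0.6569 = 0.99.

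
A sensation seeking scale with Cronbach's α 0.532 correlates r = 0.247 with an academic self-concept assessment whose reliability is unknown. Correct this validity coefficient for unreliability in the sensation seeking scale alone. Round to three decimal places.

0.339

Single correction: r_c = r_obs / √r_xx = 0.247 / √0.532 = 0.247 / 0.7294 ≈ 0.339.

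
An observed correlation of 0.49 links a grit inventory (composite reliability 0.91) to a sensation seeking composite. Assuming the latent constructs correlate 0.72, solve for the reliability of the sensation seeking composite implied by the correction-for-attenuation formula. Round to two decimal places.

0.51

r_true = r_obs / √(r_xx · r_yy) ⇒ 0.72 = 0.49 / √(0.91 · r_yy).
√(0.91 · r_yy) = 0.49 / 0.72 = 0.6806; 0.91 · r_yy = 0.4632; r_yy = 0.4632 / 0.91 ≈ 0.51.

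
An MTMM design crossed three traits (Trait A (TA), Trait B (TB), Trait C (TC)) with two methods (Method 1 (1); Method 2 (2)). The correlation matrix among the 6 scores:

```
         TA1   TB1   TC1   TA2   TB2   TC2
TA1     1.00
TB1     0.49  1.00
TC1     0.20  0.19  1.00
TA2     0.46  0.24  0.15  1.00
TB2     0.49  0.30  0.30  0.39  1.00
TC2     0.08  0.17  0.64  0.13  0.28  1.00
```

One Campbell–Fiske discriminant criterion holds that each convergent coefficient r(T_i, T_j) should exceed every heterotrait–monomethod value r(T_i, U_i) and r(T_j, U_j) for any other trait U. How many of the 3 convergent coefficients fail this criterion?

2

Checking each validity diagonal entry against its comparison values:
TA (methods 1·2): 0.46 vs {0.49, 0.39, 0.20, 0.13} → fail.
TB (methods 1·2): 0.30 vs {0.49, 0.39, 0.19, 0.28} → fail.
TC (methods 1·2): 0.64 vs {0.20, 0.13, 0.19, 0.28} → pass.
2 of 3 fail.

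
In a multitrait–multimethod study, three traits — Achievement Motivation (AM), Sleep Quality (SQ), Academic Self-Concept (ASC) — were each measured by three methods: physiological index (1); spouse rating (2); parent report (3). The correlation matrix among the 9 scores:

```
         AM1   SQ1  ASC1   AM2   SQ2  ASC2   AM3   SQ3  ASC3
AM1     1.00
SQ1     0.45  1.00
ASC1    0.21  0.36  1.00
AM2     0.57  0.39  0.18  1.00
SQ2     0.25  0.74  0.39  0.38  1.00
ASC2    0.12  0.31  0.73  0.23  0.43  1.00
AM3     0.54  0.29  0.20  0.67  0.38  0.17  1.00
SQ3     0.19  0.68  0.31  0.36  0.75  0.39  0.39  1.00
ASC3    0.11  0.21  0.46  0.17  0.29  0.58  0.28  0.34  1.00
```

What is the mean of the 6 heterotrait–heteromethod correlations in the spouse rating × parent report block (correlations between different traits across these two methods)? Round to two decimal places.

0.29

HTHM values (method 2 × method 3): 0.36, 0.17, 0.38, 0.29, 0.17, 0.39; mean = 1.76/6 = 0.29.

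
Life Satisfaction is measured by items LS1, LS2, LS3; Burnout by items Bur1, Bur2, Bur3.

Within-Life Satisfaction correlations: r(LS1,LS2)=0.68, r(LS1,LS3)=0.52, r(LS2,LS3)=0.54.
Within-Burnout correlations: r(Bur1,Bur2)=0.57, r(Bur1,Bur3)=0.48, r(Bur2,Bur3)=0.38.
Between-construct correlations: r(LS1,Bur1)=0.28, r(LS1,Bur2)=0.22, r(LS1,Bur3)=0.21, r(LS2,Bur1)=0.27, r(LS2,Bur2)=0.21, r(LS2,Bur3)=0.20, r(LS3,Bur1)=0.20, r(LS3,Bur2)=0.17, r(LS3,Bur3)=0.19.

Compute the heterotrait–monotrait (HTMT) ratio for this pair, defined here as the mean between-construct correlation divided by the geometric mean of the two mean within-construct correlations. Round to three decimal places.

0.412

Mean heterotrait r = 1.95/9 = 0.2167.
Mean within-LS = 1.74/3 = 0.5800; mean within-Bur = 1.43/3 = 0.4767.
Geometric mean = √(0.5800 × 0.4767) = 0.5258.
HTMT = 0.2167 / 0.5258 = 0.412.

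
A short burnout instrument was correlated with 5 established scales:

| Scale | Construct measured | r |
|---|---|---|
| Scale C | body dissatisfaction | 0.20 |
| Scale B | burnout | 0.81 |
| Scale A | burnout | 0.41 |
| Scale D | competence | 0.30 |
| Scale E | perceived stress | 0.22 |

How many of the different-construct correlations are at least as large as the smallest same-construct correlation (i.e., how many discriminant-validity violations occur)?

Convergent (same construct = burnout): Scale B, Scale A.
Smallest convergent = 0.41. Discriminant values: 0.20, 0.30, 0.22; count ≥ 0.41 → 0.

0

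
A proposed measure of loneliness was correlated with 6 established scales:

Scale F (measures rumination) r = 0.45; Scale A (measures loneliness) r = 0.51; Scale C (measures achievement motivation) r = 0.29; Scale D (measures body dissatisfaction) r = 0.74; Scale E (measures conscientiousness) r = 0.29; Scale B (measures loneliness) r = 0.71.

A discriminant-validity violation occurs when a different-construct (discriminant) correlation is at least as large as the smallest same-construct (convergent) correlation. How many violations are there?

Convergent (same construct = loneliness): Scale A, Scale B.
Smallest convergent = 0.51. Discriminant values: 0.45, 0.29, 0.74, 0.29; count ≥ 0.51 → 1.

1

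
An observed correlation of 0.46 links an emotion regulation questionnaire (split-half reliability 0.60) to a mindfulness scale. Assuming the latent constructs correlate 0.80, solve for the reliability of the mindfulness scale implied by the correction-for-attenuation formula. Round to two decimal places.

0.55

r_true = r_obs / √(r_xx · r_yy) ⇒ 0.80 = 0.46 / √(0.60 · r_yy).
√(0.60 · r_yy) = 0.46 / 0.80 = 0.5750; 0.60 · r_yy = 0.3306; r_yy = 0.3306 / 0.60 ≈ 0.55.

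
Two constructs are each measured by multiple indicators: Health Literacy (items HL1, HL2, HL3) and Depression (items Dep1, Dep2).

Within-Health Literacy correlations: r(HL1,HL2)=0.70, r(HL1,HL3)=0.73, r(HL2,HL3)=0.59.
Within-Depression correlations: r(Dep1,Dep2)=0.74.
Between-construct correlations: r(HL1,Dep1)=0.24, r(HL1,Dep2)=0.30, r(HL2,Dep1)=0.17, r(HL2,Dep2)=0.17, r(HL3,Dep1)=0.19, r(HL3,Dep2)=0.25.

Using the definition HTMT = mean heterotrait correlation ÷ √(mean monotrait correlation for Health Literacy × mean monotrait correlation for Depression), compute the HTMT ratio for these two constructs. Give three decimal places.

0.312

Mean between = 1.32/6 = 0.2200.
Mean within-HL = 2.02/3 = 0.6733; mean within-Dep = 0.74/1 = 0.7400.
Geometric mean = √(0.6733 × 0.7400) = 0.7059.
HTMT = 0.2200 / 0.7059 = 0.312.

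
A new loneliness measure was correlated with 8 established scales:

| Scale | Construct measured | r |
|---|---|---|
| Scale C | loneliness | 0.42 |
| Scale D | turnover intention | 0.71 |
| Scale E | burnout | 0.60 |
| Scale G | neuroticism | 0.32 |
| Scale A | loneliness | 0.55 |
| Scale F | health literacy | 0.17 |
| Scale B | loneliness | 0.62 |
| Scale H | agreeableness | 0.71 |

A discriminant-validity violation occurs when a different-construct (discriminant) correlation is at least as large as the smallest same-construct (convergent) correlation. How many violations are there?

3

Convergent (same construct = loneliness): Scale C, Scale A, Scale B.
Smallest convergent = 0.42. Discriminant values: 0.71, 0.60, 0.32, 0.17, 0.71; count ≥ 0.42 → 3.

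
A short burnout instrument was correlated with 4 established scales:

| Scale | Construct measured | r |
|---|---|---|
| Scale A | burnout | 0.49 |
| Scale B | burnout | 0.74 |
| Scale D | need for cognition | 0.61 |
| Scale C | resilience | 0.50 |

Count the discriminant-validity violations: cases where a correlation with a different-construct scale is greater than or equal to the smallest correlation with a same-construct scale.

2

Convergent (same construct = burnout): Scale A, Scale B.
Smallest convergent = 0.49. Discriminant values: 0.61, 0.50; count ≥ 0.49 → 2.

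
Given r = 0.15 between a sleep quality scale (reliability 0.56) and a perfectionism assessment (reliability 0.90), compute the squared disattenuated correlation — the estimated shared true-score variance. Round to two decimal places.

0.04

Disattenuated r = 0.15 / √(0.56 × 0.90) = 0.15 / 0.7099 = 0.2113.
Shared true-score variance = 0.2113² = 0.0446 ≈ 0.04.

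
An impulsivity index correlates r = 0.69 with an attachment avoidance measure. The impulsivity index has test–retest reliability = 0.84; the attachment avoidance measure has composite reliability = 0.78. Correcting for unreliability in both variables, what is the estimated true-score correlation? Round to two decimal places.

0.85

r_true = r_obs / √(r_xx · r_yy) = 0.69 / √(0.84 × 0.78) = 0.69 / √0.6552 = 0.69 / 0.8094 ≈ 0.85.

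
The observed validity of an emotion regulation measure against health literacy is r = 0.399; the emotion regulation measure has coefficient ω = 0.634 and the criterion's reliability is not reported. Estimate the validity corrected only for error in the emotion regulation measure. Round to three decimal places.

Single correction: r_c = r_obs / √r_xx = 0.399 / √0.634 = 0.399 / 0.7962 ≈ 0.501.

0.501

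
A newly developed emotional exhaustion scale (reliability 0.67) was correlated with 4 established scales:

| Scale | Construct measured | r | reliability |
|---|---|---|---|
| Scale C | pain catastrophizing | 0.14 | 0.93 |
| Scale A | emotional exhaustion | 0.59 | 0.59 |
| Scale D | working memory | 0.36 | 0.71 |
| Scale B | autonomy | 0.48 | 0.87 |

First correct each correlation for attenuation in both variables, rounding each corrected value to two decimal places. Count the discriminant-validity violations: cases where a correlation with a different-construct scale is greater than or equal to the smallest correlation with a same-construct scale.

0

Disattenuated r (r / √(r_scale · r_new)):
  Scale C (disc): 0.14 / √(0.93·0.67) = 0.18
  Scale A (conv): 0.59 / √(0.59·0.67) = 0.94
  Scale D (disc): 0.36 / √(0.71·0.67) = 0.52
  Scale B (disc): 0.48 / √(0.87·0.67) = 0.63
Smallest convergent = 0.94. Discriminant values: 0.18, 0.52, 0.63; count ≥ 0.94 → 0.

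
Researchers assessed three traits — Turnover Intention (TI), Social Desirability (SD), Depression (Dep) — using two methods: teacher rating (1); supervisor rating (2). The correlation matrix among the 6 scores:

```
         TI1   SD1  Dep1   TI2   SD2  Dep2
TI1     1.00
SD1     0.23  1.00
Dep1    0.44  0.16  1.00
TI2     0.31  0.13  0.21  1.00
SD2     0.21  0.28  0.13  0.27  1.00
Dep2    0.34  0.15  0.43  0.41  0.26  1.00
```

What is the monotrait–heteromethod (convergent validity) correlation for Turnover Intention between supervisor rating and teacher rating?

0.31

Same trait (TI), different methods: r(TI2, TI1) = 0.31.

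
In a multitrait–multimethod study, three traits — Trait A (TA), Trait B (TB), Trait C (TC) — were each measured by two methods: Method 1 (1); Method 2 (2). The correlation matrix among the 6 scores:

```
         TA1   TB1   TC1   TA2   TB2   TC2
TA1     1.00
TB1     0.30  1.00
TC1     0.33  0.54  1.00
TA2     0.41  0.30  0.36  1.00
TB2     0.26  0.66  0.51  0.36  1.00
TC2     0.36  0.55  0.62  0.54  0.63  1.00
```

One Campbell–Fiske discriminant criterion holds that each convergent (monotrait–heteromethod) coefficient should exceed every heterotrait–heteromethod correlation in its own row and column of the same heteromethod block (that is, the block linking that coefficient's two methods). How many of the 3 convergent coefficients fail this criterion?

0

Checking each validity diagonal entry against its comparison values:
TA (methods 1·2): 0.41 vs {0.26, 0.30, 0.36, 0.36} → pass.
TB (methods 1·2): 0.66 vs {0.30, 0.26, 0.55, 0.51} → pass.
TC (methods 1·2): 0.62 vs {0.36, 0.36, 0.51, 0.55} → pass.
0 of 3 fail.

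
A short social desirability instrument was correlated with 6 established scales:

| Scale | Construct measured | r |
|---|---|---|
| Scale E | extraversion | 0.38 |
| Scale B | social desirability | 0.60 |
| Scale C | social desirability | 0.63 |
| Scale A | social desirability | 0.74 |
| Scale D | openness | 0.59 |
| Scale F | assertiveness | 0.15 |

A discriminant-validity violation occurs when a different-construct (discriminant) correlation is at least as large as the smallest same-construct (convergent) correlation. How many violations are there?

0

Convergent (same construct = social desirability): Scale B, Scale C, Scale A.
Smallest convergent = 0.60. Discriminant values: 0.38, 0.59, 0.15; count ≥ 0.60 → 0.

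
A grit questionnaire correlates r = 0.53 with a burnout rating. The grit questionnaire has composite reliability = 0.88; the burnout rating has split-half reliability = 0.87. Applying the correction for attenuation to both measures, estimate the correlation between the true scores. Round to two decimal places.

0.61

r_true = r_obs / √(r_xx · r_yy) = 0.53 / √(0.88 × 0.87) = 0.53 / √0.7656 = 0.53 / 0.8750 ≈ 0.61.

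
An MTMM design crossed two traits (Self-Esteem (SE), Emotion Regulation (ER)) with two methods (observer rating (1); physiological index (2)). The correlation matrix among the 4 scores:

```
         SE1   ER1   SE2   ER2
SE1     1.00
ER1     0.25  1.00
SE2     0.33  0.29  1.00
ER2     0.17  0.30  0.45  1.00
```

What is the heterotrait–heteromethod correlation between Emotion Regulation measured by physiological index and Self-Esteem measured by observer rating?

Different traits and methods: r(ER2, SE1) = 0.17.

0.17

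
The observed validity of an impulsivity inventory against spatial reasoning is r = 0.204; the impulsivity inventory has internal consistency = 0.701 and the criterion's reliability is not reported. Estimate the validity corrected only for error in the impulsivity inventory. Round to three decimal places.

0.244

Single correction: r_c = r_obs / √r_xx = 0.204 / √0.701 = 0.204 / 0.8373 ≈ 0.244.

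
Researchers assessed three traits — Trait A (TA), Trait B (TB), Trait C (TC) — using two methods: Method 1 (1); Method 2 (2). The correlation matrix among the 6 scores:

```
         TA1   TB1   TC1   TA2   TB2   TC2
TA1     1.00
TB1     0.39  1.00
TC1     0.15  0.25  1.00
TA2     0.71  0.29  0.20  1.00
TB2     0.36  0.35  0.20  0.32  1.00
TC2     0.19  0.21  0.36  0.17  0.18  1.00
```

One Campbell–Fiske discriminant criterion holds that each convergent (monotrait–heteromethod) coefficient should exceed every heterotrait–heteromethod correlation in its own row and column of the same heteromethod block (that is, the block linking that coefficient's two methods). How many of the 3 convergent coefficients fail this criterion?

1

Convergent coefficients and their comparison sets:
TA (methods 1·2): 0.71 vs {0.36, 0.29, 0.19, 0.20} → pass.
TB (methods 1·2): 0.35 vs {0.29, 0.36, 0.21, 0.20} → fail.
TC (methods 1·2): 0.36 vs {0.20, 0.19, 0.20, 0.21} → pass.
1 of 3 fail.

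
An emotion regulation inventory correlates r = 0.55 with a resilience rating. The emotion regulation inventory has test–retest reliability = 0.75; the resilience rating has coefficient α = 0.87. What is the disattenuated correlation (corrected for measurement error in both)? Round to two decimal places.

r_true = r_obs / √(r_xx · r_yy) = 0.55 / √(0.75 × 0.87) = 0.55 / √0.6525 = 0.55 / 0.8078 ≈ 0.68.

0.68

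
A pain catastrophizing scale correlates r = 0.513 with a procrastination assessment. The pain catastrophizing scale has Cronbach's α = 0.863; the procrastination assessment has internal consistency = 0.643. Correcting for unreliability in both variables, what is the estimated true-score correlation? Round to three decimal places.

0.689

r_true = r_obs / √(r_xx · r_yy) = 0.513 / √(0.863 × 0.643) = 0.513 / √0.554909 = 0.513 / 0.7449 ≈ 0.689.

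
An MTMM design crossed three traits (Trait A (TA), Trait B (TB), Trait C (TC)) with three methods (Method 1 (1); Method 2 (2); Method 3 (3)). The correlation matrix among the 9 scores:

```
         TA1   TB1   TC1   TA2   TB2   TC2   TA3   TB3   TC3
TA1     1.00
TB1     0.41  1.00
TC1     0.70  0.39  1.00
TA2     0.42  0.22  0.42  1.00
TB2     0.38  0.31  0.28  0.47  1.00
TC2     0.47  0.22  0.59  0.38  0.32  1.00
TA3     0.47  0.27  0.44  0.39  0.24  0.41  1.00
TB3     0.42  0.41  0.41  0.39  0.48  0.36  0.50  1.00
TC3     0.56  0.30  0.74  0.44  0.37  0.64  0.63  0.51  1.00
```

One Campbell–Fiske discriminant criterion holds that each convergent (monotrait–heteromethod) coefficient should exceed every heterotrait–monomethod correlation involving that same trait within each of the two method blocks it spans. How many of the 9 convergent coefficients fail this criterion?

Each convergent coefficient versus the relevant comparison correlations:
TA (methods 1·2): 0.42 vs {0.41, 0.47, 0.70, 0.38} → fail.
TA (methods 1·3): 0.47 vs {0.41, 0.50, 0.70, 0.63} → fail.
TA (methods 2·3): 0.39 vs {0.47, 0.50, 0.38, 0.63} → fail.
TB (methods 1·2): 0.31 vs {0.41, 0.47, 0.39, 0.32} → fail.
TB (methods 1·3): 0.41 vs {0.41, 0.50, 0.39, 0.51} → fail.
TB (methods 2·3): 0.48 vs {0.47, 0.50, 0.32, 0.51} → fail.
TC (methods 1·2): 0.59 vs {0.70, 0.38, 0.39, 0.32} → fail.
TC (methods 1·3): 0.74 vs {0.70, 0.63, 0.39, 0.51} → pass.
TC (methods 2·3): 0.64 vs {0.38, 0.63, 0.32, 0.51} → pass.
7 of 9 fail.

7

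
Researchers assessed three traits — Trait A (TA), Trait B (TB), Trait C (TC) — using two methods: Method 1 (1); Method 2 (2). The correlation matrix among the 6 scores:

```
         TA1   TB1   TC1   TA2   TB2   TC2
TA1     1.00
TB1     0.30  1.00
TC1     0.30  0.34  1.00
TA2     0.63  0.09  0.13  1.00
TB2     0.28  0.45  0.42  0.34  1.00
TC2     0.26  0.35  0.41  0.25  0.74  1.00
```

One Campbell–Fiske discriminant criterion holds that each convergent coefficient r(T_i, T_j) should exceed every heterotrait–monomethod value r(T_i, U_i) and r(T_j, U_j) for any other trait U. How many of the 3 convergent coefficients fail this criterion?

2

Convergent coefficients and their comparison sets:
TA (methods 1·2): 0.63 vs {0.30, 0.34, 0.30, 0.25} → pass.
TB (methods 1·2): 0.45 vs {0.30, 0.34, 0.34, 0.74} → fail.
TC (methods 1·2): 0.41 vs {0.30, 0.25, 0.34, 0.74} → fail.
2 of 3 fail.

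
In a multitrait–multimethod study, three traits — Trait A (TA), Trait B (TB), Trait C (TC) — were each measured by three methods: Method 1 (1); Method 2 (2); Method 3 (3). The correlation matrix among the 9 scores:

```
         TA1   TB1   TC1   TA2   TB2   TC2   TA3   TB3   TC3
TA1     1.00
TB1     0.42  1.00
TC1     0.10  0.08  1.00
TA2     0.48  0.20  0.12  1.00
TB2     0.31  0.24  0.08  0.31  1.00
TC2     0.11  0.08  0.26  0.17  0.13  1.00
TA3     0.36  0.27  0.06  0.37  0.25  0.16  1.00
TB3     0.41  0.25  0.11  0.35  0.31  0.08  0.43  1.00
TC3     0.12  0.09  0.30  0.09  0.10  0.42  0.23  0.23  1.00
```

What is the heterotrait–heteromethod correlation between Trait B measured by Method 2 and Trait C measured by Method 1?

Different traits and methods: r(TB2, TC1) = 0.08.

0.08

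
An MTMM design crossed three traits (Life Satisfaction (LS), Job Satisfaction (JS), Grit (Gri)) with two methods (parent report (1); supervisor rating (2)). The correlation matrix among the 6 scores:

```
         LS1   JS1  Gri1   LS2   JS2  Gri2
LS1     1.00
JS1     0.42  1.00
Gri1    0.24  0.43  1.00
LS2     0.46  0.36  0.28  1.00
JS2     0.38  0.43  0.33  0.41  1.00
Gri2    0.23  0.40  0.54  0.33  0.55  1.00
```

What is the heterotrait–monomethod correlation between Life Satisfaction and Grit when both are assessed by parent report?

0.24

Different traits, same method: r(LS1, Gri1) = 0.24.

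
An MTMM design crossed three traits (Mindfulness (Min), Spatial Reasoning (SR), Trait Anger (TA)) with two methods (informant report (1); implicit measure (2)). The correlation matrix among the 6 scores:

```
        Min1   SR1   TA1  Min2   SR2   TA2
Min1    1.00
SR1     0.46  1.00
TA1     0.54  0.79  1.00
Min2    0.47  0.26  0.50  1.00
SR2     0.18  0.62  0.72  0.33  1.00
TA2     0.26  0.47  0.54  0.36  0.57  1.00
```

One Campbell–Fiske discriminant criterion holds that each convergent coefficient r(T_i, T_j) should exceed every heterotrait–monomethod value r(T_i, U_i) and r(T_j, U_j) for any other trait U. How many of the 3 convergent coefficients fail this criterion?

3

Each convergent coefficient versus the relevant comparison correlations:
Min (methods 1·2): 0.47 vs {0.46, 0.33, 0.54, 0.36} → fail.
SR (methods 1·2): 0.62 vs {0.46, 0.33, 0.79, 0.57} → fail.
TA (methods 1·2): 0.54 vs {0.54, 0.36, 0.79, 0.57} → fail.
3 of 3 fail.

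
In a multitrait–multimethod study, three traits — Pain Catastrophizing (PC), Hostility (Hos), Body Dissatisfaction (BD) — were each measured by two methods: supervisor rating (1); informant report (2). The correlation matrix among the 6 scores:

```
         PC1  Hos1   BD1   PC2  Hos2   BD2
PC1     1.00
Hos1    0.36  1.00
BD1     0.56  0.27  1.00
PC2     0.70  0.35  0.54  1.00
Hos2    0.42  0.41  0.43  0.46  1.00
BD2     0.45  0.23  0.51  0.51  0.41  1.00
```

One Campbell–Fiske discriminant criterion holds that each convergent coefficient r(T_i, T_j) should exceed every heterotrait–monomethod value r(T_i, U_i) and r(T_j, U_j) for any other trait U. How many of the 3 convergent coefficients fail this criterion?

Convergent coefficients and their comparison sets:
PC (methods 1·2): 0.70 vs {0.36, 0.46, 0.56, 0.51} → pass.
Hos (methods 1·2): 0.41 vs {0.36, 0.46, 0.27, 0.41} → fail.
BD (methods 1·2): 0.51 vs {0.56, 0.51, 0.27, 0.41} → fail.
2 of 3 fail.

2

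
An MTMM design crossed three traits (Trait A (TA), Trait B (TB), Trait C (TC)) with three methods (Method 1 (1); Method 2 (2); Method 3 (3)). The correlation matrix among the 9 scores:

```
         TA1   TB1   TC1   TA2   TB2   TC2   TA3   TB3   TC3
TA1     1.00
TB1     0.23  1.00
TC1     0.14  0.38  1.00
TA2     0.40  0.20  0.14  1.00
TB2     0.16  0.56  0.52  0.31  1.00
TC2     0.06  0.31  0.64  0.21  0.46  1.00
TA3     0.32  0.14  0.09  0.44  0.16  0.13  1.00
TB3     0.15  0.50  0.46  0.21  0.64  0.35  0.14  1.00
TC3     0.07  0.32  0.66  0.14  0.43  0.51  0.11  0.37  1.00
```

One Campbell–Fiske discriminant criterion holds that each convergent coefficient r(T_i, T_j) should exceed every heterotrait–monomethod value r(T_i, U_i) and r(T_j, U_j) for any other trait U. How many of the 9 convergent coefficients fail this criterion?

Each convergent coefficient versus the relevant comparison correlations:
TA (methods 1·2): 0.40 vs {0.23, 0.31, 0.14, 0.21} → pass.
TA (methods 1·3): 0.32 vs {0.23, 0.14, 0.14, 0.11} → pass.
TA (methods 2·3): 0.44 vs {0.31, 0.14, 0.21, 0.11} → pass.
TB (methods 1·2): 0.56 vs {0.23, 0.31, 0.38, 0.46} → pass.
TB (methods 1·3): 0.50 vs {0.23, 0.14, 0.38, 0.37} → pass.
TB (methods 2·3): 0.64 vs {0.31, 0.14, 0.46, 0.37} → pass.
TC (methods 1·2): 0.64 vs {0.14, 0.21, 0.38, 0.46} → pass.
TC (methods 1·3): 0.66 vs {0.14, 0.11, 0.38, 0.37} → pass.
TC (methods 2·3): 0.51 vs {0.21, 0.11, 0.46, 0.37} → pass.
0 of 9 fail.

0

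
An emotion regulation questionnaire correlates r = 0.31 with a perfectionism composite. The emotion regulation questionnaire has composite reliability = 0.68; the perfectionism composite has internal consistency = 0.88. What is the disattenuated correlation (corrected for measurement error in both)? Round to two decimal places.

0.40

r_true = r_obs / √(r_xx · r_yy) = 0.31 / √(0.68 × 0.88) = 0.31 / √0.5984 = 0.31 / 0.7736 ≈ 0.40.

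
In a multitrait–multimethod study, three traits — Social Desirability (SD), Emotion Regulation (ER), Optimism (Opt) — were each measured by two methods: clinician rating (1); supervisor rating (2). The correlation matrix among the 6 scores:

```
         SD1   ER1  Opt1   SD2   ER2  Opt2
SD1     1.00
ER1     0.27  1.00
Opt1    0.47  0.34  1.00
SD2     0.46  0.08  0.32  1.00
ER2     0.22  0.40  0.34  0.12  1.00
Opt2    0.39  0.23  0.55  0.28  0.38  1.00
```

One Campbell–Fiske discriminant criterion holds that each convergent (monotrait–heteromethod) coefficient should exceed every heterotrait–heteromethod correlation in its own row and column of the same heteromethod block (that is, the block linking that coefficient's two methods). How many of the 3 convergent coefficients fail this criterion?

Checking each validity diagonal entry against its comparison values:
SD (methods 1·2): 0.46 vs {0.22, 0.08, 0.39, 0.32} → pass.
ER (methods 1·2): 0.40 vs {0.08, 0.22, 0.23, 0.34} → pass.
Opt (methods 1·2): 0.55 vs {0.32, 0.39, 0.34, 0.23} → pass.
0 of 3 fail.

0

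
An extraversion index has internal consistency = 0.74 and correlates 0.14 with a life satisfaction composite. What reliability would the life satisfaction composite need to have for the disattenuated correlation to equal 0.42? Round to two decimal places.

r_true = r_obs / √(r_xx · r_yy) ⇒ 0.42 = 0.14 / √(0.74 · r_yy).
√(0.74 · r_yy) = 0.14 / 0.42 = 0.3333; 0.74 · r_yy = 0.1111; r_yy = 0.1111 / 0.74 ≈ 0.15.

0.15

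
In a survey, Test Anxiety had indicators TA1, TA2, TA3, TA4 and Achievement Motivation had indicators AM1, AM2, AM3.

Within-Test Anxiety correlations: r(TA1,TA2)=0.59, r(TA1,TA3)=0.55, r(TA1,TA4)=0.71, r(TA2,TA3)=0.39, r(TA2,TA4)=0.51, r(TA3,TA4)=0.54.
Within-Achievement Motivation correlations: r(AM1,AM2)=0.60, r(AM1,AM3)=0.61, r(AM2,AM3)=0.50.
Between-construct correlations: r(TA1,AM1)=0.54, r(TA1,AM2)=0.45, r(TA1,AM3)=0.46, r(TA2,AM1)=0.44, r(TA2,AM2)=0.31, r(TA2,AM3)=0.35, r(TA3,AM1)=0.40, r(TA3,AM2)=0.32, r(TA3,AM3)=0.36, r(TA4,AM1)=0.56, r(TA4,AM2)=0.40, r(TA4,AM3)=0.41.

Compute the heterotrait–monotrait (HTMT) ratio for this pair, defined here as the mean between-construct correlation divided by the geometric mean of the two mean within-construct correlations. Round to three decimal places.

Between-construct mean = 5.00/12 = 0.4167.
Mean within-TA = 3.29/6 = 0.5483; mean within-AM = 1.71/3 = 0.5700.
Geometric mean = √(0.5483 × 0.5700) = 0.5590.
HTMT = 0.4167 / 0.5590 = 0.745.

0.745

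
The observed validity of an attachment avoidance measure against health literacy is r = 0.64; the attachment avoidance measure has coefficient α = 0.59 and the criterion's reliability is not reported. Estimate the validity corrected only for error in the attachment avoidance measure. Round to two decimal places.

0.83

Single correction: r_c = r_obs / √r_xx = 0.64 / √0.59 = 0.64 / 0.7681 ≈ 0.83.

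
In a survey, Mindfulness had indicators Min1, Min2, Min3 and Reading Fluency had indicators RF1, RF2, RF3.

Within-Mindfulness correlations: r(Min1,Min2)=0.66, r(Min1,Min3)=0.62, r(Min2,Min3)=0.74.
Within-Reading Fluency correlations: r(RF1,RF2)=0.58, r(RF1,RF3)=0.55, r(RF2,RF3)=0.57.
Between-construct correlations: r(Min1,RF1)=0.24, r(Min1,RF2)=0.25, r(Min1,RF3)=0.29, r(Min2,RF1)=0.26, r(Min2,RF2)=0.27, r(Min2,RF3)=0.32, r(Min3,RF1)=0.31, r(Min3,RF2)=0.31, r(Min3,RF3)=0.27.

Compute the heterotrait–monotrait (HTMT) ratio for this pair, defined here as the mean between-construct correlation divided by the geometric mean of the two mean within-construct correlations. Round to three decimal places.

Mean between = 2.52/9 = 0.2800.
Mean within-Min = 2.02/3 = 0.6733; mean within-RF = 1.70/3 = 0.5667.
Geometric mean = √(0.6733 × 0.5667) = 0.6177.
HTMT = 0.2800 / 0.6177 = 0.453.

0.453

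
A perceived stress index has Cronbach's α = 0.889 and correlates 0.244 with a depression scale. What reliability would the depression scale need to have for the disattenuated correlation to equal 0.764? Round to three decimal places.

r_true = r_obs / √(r_xx · r_yy) ⇒ 0.764 = 0.244 / √(0.889 · r_yy).
√(0.889 · r_yy) = 0.244 / 0.764 = 0.3194; 0.889 · r_yy = 0.1020; r_yy = 0.1020 / 0.889 ≈ 0.115.

0.115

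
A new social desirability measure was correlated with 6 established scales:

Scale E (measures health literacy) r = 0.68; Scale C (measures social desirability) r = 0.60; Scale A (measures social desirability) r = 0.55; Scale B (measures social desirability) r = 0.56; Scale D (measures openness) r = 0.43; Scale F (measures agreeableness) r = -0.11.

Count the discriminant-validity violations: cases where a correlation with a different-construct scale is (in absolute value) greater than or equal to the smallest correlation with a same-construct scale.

1

Convergent (same construct = social desirability): Scale C, Scale A, Scale B.
Smallest convergent = 0.55. Discriminant |r|: 0.68, 0.43, 0.11; count ≥ 0.55 → 1.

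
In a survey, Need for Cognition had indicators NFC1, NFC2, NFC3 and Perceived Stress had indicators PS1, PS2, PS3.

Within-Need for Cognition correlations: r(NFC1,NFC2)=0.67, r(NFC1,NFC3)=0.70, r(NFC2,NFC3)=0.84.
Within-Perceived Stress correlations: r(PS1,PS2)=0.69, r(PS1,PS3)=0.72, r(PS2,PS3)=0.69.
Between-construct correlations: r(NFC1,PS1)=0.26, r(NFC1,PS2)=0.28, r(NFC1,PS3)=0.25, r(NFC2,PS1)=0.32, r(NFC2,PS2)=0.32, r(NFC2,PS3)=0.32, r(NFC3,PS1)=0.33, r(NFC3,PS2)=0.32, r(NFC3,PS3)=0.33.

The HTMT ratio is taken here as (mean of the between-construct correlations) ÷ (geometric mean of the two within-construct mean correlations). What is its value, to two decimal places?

Mean heterotrait r = 2.73/9 = 0.3033.
Mean within-NFC = 2.21/3 = 0.7367; mean within-PS = 2.10/3 = 0.7000.
Geometric mean = √(0.7367 × 0.7000) = 0.7181.
HTMT = 0.3033 / 0.7181 = 0.42.

0.42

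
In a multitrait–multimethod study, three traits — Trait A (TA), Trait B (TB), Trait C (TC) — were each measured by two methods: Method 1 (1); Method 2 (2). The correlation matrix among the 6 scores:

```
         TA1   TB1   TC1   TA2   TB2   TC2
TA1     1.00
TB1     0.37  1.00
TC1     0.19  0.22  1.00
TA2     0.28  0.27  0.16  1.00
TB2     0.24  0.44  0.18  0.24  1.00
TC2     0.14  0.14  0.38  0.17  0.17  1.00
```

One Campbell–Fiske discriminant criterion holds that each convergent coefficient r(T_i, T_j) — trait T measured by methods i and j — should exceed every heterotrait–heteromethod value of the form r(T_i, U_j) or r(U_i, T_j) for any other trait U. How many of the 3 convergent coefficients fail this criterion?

Checking each validity diagonal entry against its comparison values:
TA (methods 1·2): 0.28 vs {0.24, 0.27, 0.14, 0.16} → pass.
TB (methods 1·2): 0.44 vs {0.27, 0.24, 0.14, 0.18} → pass.
TC (methods 1·2): 0.38 vs {0.16, 0.14, 0.18, 0.14} → pass.
0 of 3 fail.

0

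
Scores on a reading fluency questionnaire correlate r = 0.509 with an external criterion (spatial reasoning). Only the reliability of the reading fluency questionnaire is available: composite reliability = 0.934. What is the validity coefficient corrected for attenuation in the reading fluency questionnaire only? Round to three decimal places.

0.527

Single correction: r_c = r_obs / √r_xx = 0.509 / √0.934 = 0.509 / 0.9664 ≈ 0.527.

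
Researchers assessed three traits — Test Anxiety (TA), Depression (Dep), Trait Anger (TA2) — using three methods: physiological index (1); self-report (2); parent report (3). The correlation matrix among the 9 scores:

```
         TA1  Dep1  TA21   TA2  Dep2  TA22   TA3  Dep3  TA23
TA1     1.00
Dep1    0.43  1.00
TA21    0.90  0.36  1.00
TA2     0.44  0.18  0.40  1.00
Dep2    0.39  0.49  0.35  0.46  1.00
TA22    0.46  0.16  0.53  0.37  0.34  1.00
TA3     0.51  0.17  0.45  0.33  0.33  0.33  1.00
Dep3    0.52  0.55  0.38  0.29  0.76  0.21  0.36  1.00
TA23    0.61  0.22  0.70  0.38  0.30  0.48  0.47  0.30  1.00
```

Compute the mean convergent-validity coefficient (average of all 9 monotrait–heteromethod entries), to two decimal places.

Convergent values: 0.44, 0.51, 0.33, 0.49, 0.55, 0.76, 0.53, 0.70, 0.48; mean = 4.79/9 = 0.53.

0.53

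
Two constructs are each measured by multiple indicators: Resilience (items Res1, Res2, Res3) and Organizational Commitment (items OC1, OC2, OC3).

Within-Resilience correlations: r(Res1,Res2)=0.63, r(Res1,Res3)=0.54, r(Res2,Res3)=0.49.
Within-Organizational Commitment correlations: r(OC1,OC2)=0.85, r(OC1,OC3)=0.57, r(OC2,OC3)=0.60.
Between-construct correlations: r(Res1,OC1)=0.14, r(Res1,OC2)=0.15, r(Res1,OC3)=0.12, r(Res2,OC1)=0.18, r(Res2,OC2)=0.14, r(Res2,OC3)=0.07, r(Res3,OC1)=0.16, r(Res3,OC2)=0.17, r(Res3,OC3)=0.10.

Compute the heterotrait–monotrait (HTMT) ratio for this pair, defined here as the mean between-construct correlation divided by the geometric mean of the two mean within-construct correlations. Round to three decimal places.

Mean between = 1.23/9 = 0.1367.
Mean within-Res = 1.66/3 = 0.5533; mean within-OC = 2.02/3 = 0.6733.
Geometric mean = √(0.5533 × 0.6733) = 0.6104.
HTMT = 0.1367 / 0.6104 = 0.224.

0.224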